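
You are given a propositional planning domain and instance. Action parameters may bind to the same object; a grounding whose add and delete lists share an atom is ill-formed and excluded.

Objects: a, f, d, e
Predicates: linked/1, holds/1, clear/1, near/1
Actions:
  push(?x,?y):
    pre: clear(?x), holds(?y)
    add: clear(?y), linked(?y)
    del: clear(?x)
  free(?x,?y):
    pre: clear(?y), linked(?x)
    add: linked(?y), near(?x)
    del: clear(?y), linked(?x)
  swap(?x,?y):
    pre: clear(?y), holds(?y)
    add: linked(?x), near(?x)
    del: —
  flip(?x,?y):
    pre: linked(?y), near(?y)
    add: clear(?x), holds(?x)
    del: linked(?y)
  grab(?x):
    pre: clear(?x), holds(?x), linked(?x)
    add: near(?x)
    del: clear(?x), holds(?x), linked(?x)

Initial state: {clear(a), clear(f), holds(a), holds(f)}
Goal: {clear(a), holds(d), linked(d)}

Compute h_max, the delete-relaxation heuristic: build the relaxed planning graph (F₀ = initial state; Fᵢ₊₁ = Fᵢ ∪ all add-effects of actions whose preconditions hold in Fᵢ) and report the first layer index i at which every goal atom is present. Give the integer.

2

F0 = init (4 atoms)
F1 = F0 ∪ {linked(a), linked(d), linked(e), linked(f), near(a), near(d), near(e), near(f)}  (12 atoms)
F2 = F1 ∪ {clear(d), clear(e), holds(d), holds(e)}  (16 atoms)
goal ⊆ F2  ⇒  h_max = 2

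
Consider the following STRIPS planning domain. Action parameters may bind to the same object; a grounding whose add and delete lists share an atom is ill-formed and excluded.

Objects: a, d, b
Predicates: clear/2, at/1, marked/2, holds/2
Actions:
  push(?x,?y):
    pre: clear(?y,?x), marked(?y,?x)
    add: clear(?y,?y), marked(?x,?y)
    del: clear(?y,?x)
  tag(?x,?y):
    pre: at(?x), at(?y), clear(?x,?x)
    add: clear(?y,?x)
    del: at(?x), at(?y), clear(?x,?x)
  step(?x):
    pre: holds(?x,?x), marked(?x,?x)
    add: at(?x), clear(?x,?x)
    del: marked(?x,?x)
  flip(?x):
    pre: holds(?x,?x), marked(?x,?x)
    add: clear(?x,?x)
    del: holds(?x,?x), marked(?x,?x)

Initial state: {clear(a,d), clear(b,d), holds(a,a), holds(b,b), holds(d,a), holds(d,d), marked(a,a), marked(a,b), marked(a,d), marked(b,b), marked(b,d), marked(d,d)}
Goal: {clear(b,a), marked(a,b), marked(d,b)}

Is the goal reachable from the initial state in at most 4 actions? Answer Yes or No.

1. push(d,b)  →  {clear(a,d), clear(b,b), holds(a,a), holds(b,b), holds(d,a), holds(d,d), marked(a,a), marked(a,b), marked(a,d), marked(b,b), marked(b,d), marked(d,b), marked(d,d)}
2. step(a)  →  {at(a), clear(a,a), clear(a,d), clear(b,b), holds(a,a), holds(b,b), holds(d,a), holds(d,d), marked(a,b), marked(a,d), marked(b,b), marked(b,d), marked(d,b), marked(d,d)}
3. step(b)  →  {at(a), at(b), clear(a,a), clear(a,d), clear(b,b), holds(a,a), holds(b,b), holds(d,a), holds(d,d), marked(a,b), marked(a,d), marked(b,d), marked(d,b), marked(d,d)}
4. tag(a,b)  →  {clear(a,d), clear(b,a), clear(b,b), holds(a,a), holds(b,b), holds(d,a), holds(d,d), marked(a,b), marked(a,d), marked(b,d), marked(d,b), marked(d,d)}
optimal plan length = 4; 4 ≤ 4

Yes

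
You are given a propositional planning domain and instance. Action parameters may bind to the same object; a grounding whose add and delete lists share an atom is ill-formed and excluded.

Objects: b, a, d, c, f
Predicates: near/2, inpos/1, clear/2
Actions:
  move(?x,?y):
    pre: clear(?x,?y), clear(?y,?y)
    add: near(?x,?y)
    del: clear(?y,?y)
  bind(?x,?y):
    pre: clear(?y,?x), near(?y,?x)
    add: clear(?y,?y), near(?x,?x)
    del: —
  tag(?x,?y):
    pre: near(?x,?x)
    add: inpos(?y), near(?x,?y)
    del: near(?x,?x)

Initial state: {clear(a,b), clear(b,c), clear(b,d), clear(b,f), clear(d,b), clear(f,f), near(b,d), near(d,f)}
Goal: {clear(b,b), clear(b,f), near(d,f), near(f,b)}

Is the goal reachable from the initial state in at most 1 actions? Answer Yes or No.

1. move(b,f)  →  {clear(a,b), clear(b,c), clear(b,d), clear(b,f), clear(d,b), near(b,d), near(b,f), near(d,f)}
2. bind(f,b)  →  {clear(a,b), clear(b,b), clear(b,c), clear(b,d), clear(b,f), clear(d,b), near(b,d), near(b,f), near(d,f), near(f,f)}
3. tag(f,b)  →  {clear(a,b), clear(b,b), clear(b,c), clear(b,d), clear(b,f), clear(d,b), inpos(b), near(b,d), near(b,f), near(d,f), near(f,b)}
optimal plan length = 3; 3 > 1

No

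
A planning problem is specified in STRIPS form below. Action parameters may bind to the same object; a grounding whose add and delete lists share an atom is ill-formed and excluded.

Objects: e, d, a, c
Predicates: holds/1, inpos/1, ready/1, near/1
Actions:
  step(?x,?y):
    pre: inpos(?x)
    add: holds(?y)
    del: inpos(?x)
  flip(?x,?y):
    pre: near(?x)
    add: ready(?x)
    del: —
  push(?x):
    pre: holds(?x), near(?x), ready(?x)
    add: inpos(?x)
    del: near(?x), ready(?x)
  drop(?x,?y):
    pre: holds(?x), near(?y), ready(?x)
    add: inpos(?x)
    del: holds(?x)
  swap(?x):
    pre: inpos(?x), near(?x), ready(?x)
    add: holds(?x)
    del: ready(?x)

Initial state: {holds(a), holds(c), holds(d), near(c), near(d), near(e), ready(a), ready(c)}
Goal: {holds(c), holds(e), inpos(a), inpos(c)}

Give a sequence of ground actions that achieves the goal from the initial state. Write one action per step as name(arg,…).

flip(d,e); push(d); step(d,e); push(c); drop(a,e)

1. flip(d,e)  →  {holds(a), holds(c), holds(d), near(c), near(d), near(e), ready(a), ready(c), ready(d)}
2. push(d)  →  {holds(a), holds(c), holds(d), inpos(d), near(c), near(e), ready(a), ready(c)}
3. step(d,e)  →  {holds(a), holds(c), holds(d), holds(e), near(c), near(e), ready(a), ready(c)}
4. push(c)  →  {holds(a), holds(c), holds(d), holds(e), inpos(c), near(e), ready(a)}
5. drop(a,e)  →  {holds(c), holds(d), holds(e), inpos(a), inpos(c), near(e), ready(a)}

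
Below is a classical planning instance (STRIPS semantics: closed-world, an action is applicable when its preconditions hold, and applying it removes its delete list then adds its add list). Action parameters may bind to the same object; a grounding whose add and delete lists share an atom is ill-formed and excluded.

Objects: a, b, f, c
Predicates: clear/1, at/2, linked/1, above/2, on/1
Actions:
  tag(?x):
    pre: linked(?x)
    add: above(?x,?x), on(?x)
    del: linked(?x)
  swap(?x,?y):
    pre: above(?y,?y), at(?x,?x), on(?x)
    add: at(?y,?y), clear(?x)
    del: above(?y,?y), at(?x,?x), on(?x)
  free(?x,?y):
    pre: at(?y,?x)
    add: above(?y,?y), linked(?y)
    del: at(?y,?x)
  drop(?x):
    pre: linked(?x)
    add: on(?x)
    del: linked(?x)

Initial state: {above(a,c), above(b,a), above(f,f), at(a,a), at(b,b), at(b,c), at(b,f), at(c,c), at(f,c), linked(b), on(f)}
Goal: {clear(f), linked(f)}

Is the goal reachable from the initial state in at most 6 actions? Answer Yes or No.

Yes

1. tag(b)  →  {above(a,c), above(b,a), above(b,b), above(f,f), at(a,a), at(b,b), at(b,c), at(b,f), at(c,c), at(f,c), on(b), on(f)}
2. swap(b,f)  →  {above(a,c), above(b,a), above(b,b), at(a,a), at(b,c), at(b,f), at(c,c), at(f,c), at(f,f), clear(b), on(f)}
3. swap(f,b)  →  {above(a,c), above(b,a), at(a,a), at(b,b), at(b,c), at(b,f), at(c,c), at(f,c), clear(b), clear(f)}
4. free(c,f)  →  {above(a,c), above(b,a), above(f,f), at(a,a), at(b,b), at(b,c), at(b,f), at(c,c), clear(b), clear(f), linked(f)}
optimal plan length = 4; 4 ≤ 6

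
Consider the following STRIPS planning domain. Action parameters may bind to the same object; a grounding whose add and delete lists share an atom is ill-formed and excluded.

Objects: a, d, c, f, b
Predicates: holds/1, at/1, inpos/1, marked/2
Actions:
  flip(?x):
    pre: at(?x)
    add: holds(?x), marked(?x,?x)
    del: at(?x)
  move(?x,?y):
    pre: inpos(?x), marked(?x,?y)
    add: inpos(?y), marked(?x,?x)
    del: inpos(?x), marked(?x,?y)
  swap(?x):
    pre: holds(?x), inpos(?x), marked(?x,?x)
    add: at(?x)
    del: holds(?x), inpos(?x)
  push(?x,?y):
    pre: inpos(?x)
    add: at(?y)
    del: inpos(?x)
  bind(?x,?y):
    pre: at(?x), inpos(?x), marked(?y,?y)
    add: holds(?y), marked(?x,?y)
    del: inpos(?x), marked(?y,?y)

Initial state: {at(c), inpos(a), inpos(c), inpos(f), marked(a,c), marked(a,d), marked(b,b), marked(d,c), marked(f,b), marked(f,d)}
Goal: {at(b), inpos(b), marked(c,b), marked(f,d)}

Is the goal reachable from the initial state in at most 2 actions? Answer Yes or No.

No

1. move(f,b)  →  {at(c), inpos(a), inpos(b), inpos(c), marked(a,c), marked(a,d), marked(b,b), marked(d,c), marked(f,d), marked(f,f)}
2. push(a,b)  →  {at(b), at(c), inpos(b), inpos(c), marked(a,c), marked(a,d), marked(b,b), marked(d,c), marked(f,d), marked(f,f)}
3. bind(c,b)  →  {at(b), at(c), holds(b), inpos(b), marked(a,c), marked(a,d), marked(c,b), marked(d,c), marked(f,d), marked(f,f)}
optimal plan length = 3; 3 > 2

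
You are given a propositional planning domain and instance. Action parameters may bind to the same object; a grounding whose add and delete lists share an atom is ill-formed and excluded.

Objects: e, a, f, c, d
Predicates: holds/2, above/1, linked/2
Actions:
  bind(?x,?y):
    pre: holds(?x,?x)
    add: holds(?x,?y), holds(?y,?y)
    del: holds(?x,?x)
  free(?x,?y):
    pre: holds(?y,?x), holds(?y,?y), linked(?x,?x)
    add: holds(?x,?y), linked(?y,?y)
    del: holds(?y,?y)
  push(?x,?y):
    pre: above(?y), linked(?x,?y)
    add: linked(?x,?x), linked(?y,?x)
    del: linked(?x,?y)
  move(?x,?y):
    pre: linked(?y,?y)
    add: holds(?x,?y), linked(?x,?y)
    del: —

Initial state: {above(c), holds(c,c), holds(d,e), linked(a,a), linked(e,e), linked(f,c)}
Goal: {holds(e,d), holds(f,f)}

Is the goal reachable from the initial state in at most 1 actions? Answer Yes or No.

No

1. bind(c,e)  →  {above(c), holds(c,e), holds(d,e), holds(e,e), linked(a,a), linked(e,e), linked(f,c)}
2. bind(e,d)  →  {above(c), holds(c,e), holds(d,d), holds(d,e), holds(e,d), linked(a,a), linked(e,e), linked(f,c)}
3. bind(d,f)  →  {above(c), holds(c,e), holds(d,e), holds(d,f), holds(e,d), holds(f,f), linked(a,a), linked(e,e), linked(f,c)}
optimal plan length = 3; 3 > 1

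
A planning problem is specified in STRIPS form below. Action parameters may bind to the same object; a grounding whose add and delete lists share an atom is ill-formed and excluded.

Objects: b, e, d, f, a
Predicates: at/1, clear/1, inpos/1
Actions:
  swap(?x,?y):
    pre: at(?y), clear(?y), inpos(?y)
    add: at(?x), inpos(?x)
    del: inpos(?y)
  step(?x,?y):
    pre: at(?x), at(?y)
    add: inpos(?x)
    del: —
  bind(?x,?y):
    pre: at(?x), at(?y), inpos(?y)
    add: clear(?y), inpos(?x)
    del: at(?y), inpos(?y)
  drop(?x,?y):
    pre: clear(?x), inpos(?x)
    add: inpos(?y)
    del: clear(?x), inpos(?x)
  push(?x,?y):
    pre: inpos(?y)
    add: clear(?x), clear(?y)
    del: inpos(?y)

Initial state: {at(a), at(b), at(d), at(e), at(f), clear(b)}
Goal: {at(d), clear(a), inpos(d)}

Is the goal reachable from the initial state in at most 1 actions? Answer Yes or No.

1. step(a,b)  →  {at(a), at(b), at(d), at(e), at(f), clear(b), inpos(a)}
2. bind(d,a)  →  {at(b), at(d), at(e), at(f), clear(a), clear(b), inpos(d)}
optimal plan length = 2; 2 > 1

No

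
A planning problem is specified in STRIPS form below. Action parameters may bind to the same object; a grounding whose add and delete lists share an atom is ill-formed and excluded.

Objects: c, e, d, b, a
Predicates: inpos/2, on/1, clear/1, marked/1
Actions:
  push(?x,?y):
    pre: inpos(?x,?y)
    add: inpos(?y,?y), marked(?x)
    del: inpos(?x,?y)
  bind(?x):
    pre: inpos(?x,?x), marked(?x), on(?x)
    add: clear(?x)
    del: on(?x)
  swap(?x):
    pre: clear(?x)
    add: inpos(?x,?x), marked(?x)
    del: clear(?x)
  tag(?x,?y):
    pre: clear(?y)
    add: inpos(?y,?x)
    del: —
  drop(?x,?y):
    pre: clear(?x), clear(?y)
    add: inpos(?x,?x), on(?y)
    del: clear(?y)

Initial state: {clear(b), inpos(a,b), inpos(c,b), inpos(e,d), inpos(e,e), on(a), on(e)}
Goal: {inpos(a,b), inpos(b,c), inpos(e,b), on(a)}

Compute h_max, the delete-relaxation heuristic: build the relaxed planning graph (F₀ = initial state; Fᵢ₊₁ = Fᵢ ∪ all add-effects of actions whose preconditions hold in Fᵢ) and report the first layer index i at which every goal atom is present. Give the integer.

F0 = init (7 atoms)
F1 = F0 ∪ {inpos(b,a), inpos(b,b), inpos(b,c), inpos(b,d), inpos(b,e), inpos(d,d), marked(a), marked(b), marked(c), marked(e), on(b)}  (18 atoms)
F2 = F1 ∪ {clear(e), inpos(a,a), inpos(c,c)}  (21 atoms)
F3 = F2 ∪ {clear(a), inpos(e,a), inpos(e,b), inpos(e,c)}  (25 atoms)
goal ⊆ F3  ⇒  h_max = 3

3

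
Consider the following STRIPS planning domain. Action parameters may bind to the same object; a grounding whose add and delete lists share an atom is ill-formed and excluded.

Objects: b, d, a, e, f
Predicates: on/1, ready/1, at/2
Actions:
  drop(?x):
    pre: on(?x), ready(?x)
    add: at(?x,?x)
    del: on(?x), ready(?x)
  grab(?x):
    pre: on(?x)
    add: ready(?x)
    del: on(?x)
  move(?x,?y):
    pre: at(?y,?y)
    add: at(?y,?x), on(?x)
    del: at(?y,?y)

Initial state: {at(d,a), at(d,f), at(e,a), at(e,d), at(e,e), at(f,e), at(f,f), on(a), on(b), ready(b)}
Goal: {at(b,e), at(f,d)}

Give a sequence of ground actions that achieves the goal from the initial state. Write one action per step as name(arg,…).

drop(b); move(d,f); move(e,b)

1. drop(b)  →  {at(b,b), at(d,a), at(d,f), at(e,a), at(e,d), at(e,e), at(f,e), at(f,f), on(a)}
2. move(d,f)  →  {at(b,b), at(d,a), at(d,f), at(e,a), at(e,d), at(e,e), at(f,d), at(f,e), on(a), on(d)}
3. move(e,b)  →  {at(b,e), at(d,a), at(d,f), at(e,a), at(e,d), at(e,e), at(f,d), at(f,e), on(a), on(d), on(e)}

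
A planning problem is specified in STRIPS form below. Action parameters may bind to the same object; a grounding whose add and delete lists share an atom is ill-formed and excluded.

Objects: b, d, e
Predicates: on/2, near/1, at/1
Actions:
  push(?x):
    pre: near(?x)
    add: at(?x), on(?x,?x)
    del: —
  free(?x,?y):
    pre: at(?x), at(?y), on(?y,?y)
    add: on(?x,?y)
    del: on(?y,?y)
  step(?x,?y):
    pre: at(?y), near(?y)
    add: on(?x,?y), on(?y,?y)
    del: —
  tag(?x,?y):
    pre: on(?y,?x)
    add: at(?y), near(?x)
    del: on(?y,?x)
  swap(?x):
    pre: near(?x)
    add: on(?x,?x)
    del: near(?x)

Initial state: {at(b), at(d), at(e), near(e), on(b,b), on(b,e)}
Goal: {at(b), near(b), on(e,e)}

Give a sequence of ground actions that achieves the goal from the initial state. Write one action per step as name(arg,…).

push(e); tag(b,b)

1. push(e)  →  {at(b), at(d), at(e), near(e), on(b,b), on(b,e), on(e,e)}
2. tag(b,b)  →  {at(b), at(d), at(e), near(b), near(e), on(b,e), on(e,e)}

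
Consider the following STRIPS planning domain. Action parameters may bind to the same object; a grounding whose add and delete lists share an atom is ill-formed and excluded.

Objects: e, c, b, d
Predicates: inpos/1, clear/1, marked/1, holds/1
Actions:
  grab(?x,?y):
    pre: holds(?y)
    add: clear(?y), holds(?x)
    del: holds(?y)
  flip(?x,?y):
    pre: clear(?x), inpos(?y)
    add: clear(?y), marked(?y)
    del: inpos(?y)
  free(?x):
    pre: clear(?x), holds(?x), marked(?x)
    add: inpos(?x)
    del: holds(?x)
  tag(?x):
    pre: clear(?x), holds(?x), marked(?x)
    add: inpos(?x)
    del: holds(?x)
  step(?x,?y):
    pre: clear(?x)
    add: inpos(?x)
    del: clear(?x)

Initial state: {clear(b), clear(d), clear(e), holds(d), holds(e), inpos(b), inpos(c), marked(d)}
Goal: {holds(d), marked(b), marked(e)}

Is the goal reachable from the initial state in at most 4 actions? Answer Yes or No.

1. flip(e,b)  →  {clear(b), clear(d), clear(e), holds(d), holds(e), inpos(c), marked(b), marked(d)}
2. step(e,e)  →  {clear(b), clear(d), holds(d), holds(e), inpos(c), inpos(e), marked(b), marked(d)}
3. flip(b,e)  →  {clear(b), clear(d), clear(e), holds(d), holds(e), inpos(c), marked(b), marked(d), marked(e)}
optimal plan length = 3; 3 ≤ 4

Yes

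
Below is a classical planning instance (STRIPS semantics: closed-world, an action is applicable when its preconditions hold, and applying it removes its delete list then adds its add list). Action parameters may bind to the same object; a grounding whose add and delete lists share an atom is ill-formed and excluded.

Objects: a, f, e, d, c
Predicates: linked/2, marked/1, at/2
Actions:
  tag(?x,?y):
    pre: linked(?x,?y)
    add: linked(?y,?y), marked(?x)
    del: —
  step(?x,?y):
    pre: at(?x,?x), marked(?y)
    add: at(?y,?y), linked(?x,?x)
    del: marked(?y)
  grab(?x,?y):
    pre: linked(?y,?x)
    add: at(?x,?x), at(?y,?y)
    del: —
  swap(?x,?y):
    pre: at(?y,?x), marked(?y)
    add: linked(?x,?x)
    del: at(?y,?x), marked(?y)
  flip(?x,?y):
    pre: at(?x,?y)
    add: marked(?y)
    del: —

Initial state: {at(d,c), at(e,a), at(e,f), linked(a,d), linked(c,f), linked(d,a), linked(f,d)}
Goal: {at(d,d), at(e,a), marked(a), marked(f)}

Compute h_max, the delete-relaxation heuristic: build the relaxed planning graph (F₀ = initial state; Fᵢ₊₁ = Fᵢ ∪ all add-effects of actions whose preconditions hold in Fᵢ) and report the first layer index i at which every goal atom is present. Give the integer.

F0 = init (7 atoms)
F1 = F0 ∪ {at(a,a), at(c,c), at(d,d), at(f,f), linked(a,a), linked(d,d), linked(f,f), marked(a), marked(c), marked(d), marked(f)}  (18 atoms)
goal ⊆ F1  ⇒  h_max = 1

1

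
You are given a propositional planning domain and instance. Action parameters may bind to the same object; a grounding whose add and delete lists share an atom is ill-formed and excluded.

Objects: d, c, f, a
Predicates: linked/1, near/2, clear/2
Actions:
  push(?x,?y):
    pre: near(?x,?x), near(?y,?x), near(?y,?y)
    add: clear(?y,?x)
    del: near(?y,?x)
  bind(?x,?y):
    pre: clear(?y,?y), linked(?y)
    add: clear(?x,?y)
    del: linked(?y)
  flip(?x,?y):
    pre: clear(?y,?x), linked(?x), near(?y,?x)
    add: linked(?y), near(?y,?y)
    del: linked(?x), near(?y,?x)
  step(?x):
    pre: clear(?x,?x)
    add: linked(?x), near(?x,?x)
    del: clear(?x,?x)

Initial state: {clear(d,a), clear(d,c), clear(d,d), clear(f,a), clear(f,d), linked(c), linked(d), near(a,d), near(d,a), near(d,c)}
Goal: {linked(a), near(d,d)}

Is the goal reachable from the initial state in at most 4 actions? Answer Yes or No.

Yes

1. bind(a,d)  →  {clear(a,d), clear(d,a), clear(d,c), clear(d,d), clear(f,a), clear(f,d), linked(c), near(a,d), near(d,a), near(d,c)}
2. flip(c,d)  →  {clear(a,d), clear(d,a), clear(d,c), clear(d,d), clear(f,a), clear(f,d), linked(d), near(a,d), near(d,a), near(d,d)}
3. flip(d,a)  →  {clear(a,d), clear(d,a), clear(d,c), clear(d,d), clear(f,a), clear(f,d), linked(a), near(a,a), near(d,a), near(d,d)}
optimal plan length = 3; 3 ≤ 4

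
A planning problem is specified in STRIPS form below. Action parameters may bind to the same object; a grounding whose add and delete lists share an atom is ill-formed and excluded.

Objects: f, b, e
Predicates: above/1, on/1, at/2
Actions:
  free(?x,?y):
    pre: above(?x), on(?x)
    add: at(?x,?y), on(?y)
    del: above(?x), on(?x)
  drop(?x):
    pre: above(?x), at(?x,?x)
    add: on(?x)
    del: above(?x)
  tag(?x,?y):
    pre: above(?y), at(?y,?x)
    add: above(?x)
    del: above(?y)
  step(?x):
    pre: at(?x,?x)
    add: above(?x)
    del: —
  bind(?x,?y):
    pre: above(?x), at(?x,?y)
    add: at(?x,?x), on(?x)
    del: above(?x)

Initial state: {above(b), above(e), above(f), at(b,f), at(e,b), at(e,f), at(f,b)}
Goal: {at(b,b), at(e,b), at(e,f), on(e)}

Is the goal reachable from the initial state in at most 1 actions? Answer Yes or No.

1. bind(b,f)  →  {above(e), above(f), at(b,b), at(b,f), at(e,b), at(e,f), at(f,b), on(b)}
2. bind(e,f)  →  {above(f), at(b,b), at(b,f), at(e,b), at(e,e), at(e,f), at(f,b), on(b), on(e)}
optimal plan length = 2; 2 > 1

No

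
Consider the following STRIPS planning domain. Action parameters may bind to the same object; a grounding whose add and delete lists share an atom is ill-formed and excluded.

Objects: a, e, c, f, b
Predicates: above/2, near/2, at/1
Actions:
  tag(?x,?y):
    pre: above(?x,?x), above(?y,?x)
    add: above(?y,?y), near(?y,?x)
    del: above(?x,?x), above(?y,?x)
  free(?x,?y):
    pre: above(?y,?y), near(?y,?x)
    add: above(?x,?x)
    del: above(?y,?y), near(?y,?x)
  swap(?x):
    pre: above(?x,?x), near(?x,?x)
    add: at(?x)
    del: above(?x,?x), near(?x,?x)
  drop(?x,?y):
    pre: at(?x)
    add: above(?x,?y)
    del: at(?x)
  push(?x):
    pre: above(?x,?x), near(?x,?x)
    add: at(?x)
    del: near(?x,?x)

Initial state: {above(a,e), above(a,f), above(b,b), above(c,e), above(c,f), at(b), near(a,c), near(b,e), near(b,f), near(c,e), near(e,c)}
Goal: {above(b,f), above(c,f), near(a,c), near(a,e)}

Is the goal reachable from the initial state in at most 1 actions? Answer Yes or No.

No

1. free(e,b)  →  {above(a,e), above(a,f), above(c,e), above(c,f), above(e,e), at(b), near(a,c), near(b,f), near(c,e), near(e,c)}
2. tag(e,a)  →  {above(a,a), above(a,f), above(c,e), above(c,f), at(b), near(a,c), near(a,e), near(b,f), near(c,e), near(e,c)}
3. drop(b,f)  →  {above(a,a), above(a,f), above(b,f), above(c,e), above(c,f), near(a,c), near(a,e), near(b,f), near(c,e), near(e,c)}
optimal plan length = 3; 3 > 1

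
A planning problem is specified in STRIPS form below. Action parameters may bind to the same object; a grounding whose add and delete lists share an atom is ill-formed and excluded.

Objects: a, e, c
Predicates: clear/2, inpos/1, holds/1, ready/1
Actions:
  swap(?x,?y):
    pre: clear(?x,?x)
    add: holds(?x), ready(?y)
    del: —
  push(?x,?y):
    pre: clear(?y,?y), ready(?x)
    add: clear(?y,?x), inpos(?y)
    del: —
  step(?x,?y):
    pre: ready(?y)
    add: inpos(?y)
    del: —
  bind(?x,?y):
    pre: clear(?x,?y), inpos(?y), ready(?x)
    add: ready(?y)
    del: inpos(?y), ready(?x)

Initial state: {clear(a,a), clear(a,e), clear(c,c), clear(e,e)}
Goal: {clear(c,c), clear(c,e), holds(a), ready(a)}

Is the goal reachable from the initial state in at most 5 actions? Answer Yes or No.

1. swap(a,a)  →  {clear(a,a), clear(a,e), clear(c,c), clear(e,e), holds(a), ready(a)}
2. swap(a,e)  →  {clear(a,a), clear(a,e), clear(c,c), clear(e,e), holds(a), ready(a), ready(e)}
3. push(e,c)  →  {clear(a,a), clear(a,e), clear(c,c), clear(c,e), clear(e,e), holds(a), inpos(c), ready(a), ready(e)}
optimal plan length = 3; 3 ≤ 5

Yes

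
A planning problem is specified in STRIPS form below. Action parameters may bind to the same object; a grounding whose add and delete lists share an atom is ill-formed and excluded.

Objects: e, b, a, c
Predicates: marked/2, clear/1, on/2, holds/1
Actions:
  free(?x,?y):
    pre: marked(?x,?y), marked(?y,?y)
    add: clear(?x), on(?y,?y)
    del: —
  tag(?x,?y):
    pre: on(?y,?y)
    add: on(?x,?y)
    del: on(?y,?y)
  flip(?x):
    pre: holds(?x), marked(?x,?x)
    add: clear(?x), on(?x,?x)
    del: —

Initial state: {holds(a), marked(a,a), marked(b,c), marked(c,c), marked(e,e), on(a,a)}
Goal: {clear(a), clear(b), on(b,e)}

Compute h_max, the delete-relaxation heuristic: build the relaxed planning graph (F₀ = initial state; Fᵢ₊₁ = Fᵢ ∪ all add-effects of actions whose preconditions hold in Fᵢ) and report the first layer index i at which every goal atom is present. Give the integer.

2

F0 = init (6 atoms)
F1 = F0 ∪ {clear(a), clear(b), clear(c), clear(e), on(b,a), on(c,a), on(c,c), on(e,a), on(e,e)}  (15 atoms)
F2 = F1 ∪ {on(a,c), on(a,e), on(b,c), on(b,e), on(c,e), on(e,c)}  (21 atoms)
goal ⊆ F2  ⇒  h_max = 2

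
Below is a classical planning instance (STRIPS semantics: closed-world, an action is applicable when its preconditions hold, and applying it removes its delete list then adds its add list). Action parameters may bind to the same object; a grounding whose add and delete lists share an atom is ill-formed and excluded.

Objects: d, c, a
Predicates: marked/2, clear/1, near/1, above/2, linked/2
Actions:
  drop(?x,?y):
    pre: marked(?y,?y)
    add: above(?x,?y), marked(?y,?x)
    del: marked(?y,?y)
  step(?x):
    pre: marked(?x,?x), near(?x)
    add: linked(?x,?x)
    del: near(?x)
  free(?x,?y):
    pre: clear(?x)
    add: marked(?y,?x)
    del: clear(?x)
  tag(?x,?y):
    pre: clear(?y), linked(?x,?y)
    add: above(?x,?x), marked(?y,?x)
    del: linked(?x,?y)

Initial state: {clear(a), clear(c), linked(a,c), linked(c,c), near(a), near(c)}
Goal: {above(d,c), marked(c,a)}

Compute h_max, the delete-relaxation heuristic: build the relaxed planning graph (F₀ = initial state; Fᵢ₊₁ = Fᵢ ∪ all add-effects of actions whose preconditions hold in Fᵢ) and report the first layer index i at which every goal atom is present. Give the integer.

F0 = init (6 atoms)
F1 = F0 ∪ {above(a,a), above(c,c), marked(a,a), marked(a,c), marked(c,a), marked(c,c), marked(d,a), marked(d,c)}  (14 atoms)
F2 = F1 ∪ {above(a,c), above(c,a), above(d,a), above(d,c), linked(a,a), marked(a,d), marked(c,d)}  (21 atoms)
goal ⊆ F2  ⇒  h_max = 2

2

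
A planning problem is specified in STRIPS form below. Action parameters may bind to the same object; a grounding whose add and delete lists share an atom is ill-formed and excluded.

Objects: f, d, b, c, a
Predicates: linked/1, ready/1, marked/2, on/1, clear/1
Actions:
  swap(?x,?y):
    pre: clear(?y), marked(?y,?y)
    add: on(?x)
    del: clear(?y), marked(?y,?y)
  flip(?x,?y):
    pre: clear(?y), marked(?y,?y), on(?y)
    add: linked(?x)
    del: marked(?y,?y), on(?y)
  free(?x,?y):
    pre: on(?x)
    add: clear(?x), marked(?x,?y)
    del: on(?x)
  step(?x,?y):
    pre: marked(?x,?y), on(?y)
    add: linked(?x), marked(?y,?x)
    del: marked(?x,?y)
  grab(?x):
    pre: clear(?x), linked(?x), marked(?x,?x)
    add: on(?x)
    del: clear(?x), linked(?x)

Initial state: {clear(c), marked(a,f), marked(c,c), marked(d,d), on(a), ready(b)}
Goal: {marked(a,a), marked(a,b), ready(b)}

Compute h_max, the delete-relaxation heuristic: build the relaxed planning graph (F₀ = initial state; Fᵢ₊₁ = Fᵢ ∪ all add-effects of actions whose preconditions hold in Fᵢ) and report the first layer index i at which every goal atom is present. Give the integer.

F0 = init (6 atoms)
F1 = F0 ∪ {clear(a), marked(a,a), marked(a,b), marked(a,c), marked(a,d), on(b), on(c), on(d), on(f)}  (15 atoms)
goal ⊆ F1  ⇒  h_max = 1

1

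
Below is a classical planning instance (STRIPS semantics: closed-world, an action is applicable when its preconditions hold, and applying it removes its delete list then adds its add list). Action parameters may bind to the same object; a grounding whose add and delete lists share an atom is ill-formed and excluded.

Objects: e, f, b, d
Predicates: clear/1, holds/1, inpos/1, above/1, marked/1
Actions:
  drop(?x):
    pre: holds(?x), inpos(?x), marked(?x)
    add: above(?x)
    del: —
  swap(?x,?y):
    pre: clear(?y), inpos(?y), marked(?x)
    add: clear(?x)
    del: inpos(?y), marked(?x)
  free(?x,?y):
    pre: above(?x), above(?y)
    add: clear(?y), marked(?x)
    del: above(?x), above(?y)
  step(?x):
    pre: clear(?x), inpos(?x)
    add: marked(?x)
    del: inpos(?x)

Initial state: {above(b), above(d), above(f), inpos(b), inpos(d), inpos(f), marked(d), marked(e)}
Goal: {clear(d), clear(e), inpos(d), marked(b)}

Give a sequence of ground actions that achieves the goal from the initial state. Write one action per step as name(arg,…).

1. free(f,f)  →  {above(b), above(d), clear(f), inpos(b), inpos(d), inpos(f), marked(d), marked(e), marked(f)}
2. swap(e,f)  →  {above(b), above(d), clear(e), clear(f), inpos(b), inpos(d), marked(d), marked(f)}
3. free(b,d)  →  {clear(d), clear(e), clear(f), inpos(b), inpos(d), marked(b), marked(d), marked(f)}

free(f,f); swap(e,f); free(b,d)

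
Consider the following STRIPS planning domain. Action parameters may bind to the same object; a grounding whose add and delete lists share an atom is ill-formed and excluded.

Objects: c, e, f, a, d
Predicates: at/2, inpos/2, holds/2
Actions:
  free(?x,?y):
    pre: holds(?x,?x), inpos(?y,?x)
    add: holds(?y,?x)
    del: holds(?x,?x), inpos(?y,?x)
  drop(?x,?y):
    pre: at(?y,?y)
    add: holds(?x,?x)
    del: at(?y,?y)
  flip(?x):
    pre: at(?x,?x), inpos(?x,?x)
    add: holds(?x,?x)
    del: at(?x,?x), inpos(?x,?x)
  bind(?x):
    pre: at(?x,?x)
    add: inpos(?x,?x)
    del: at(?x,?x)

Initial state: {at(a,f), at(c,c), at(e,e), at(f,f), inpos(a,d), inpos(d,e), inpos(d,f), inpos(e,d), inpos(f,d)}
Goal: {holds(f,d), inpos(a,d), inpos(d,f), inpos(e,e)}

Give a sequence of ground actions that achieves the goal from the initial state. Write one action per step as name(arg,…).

drop(d,c); free(d,f); bind(e)

1. drop(d,c)  →  {at(a,f), at(e,e), at(f,f), holds(d,d), inpos(a,d), inpos(d,e), inpos(d,f), inpos(e,d), inpos(f,d)}
2. free(d,f)  →  {at(a,f), at(e,e), at(f,f), holds(f,d), inpos(a,d), inpos(d,e), inpos(d,f), inpos(e,d)}
3. bind(e)  →  {at(a,f), at(f,f), holds(f,d), inpos(a,d), inpos(d,e), inpos(d,f), inpos(e,d), inpos(e,e)}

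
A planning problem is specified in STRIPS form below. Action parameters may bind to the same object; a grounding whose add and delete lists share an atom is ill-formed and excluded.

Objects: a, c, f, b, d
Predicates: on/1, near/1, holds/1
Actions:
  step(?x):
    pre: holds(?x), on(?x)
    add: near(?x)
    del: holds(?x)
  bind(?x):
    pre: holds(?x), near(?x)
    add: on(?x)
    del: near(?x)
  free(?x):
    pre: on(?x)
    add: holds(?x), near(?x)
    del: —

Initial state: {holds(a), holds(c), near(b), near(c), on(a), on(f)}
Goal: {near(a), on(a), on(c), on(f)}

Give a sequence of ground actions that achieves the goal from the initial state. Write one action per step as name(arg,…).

step(a); bind(c)

1. step(a)  →  {holds(c), near(a), near(b), near(c), on(a), on(f)}
2. bind(c)  →  {holds(c), near(a), near(b), on(a), on(c), on(f)}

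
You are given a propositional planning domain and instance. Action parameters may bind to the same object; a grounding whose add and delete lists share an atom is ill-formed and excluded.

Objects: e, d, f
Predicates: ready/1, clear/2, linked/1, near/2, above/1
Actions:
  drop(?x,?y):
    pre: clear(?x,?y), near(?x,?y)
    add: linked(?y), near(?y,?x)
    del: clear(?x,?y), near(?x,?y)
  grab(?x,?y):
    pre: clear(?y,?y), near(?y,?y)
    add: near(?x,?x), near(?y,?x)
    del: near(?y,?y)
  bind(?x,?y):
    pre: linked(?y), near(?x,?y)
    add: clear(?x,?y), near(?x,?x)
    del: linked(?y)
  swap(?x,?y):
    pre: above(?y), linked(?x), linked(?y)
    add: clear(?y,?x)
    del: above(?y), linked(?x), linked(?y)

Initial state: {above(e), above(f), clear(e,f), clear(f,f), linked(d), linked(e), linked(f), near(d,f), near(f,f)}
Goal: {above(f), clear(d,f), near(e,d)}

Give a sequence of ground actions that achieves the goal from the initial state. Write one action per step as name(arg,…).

grab(e,f); bind(e,e); grab(d,e); bind(d,f)

1. grab(e,f)  →  {above(e), above(f), clear(e,f), clear(f,f), linked(d), linked(e), linked(f), near(d,f), near(e,e), near(f,e)}
2. bind(e,e)  →  {above(e), above(f), clear(e,e), clear(e,f), clear(f,f), linked(d), linked(f), near(d,f), near(e,e), near(f,e)}
3. grab(d,e)  →  {above(e), above(f), clear(e,e), clear(e,f), clear(f,f), linked(d), linked(f), near(d,d), near(d,f), near(e,d), near(f,e)}
4. bind(d,f)  →  {above(e), above(f), clear(d,f), clear(e,e), clear(e,f), clear(f,f), linked(d), near(d,d), near(d,f), near(e,d), near(f,e)}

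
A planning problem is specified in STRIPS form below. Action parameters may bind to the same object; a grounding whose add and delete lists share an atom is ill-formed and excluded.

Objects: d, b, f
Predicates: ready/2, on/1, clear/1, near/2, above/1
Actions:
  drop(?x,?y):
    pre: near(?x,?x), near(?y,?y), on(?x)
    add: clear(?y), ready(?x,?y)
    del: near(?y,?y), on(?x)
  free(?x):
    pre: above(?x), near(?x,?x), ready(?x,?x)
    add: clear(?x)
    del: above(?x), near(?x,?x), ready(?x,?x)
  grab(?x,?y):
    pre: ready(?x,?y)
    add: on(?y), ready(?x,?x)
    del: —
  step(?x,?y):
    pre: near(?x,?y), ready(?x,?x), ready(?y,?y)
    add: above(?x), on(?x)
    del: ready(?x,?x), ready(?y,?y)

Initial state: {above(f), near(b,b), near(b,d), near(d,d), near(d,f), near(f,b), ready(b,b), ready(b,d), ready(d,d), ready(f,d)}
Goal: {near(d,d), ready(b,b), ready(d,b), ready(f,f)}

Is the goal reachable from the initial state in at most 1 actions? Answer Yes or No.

No

1. grab(f,d)  →  {above(f), near(b,b), near(b,d), near(d,d), near(d,f), near(f,b), on(d), ready(b,b), ready(b,d), ready(d,d), ready(f,d), ready(f,f)}
2. drop(d,b)  →  {above(f), clear(b), near(b,d), near(d,d), near(d,f), near(f,b), ready(b,b), ready(b,d), ready(d,b), ready(d,d), ready(f,d), ready(f,f)}
optimal plan length = 2; 2 > 1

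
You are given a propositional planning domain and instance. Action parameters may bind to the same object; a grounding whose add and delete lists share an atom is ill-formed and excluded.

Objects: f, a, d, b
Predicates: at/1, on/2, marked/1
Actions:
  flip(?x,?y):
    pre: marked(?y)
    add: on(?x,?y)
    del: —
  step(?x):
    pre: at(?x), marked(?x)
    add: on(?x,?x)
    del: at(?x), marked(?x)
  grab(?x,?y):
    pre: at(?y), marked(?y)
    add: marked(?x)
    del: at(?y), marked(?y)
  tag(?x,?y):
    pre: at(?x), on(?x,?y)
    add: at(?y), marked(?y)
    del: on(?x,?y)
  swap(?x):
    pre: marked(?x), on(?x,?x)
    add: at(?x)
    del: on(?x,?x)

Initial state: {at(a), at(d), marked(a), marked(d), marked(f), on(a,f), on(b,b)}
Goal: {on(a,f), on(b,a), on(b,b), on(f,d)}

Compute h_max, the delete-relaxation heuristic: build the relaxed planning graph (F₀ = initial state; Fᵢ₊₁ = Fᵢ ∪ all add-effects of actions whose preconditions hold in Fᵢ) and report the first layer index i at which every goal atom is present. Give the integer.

1

F0 = init (7 atoms)
F1 = F0 ∪ {at(f), marked(b), on(a,a), on(a,d), on(b,a), on(b,d), on(b,f), on(d,a), on(d,d), on(d,f), on(f,a), on(f,d), on(f,f)}  (20 atoms)
goal ⊆ F1  ⇒  h_max = 1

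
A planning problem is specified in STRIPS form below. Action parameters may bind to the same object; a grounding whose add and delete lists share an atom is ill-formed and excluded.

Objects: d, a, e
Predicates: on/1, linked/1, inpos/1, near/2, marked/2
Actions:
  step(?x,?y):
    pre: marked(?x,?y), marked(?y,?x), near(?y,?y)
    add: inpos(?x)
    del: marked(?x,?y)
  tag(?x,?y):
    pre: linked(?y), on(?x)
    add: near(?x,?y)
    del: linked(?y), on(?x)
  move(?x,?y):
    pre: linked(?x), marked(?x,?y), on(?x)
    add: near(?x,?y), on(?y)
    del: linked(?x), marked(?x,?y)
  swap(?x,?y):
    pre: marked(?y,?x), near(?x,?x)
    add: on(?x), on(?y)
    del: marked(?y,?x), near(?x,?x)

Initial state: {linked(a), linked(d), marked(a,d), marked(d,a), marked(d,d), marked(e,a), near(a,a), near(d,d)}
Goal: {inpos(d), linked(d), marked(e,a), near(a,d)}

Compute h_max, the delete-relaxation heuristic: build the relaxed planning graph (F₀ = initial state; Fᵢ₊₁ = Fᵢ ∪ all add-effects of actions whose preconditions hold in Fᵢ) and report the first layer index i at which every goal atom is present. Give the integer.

F0 = init (8 atoms)
F1 = F0 ∪ {inpos(a), inpos(d), on(a), on(d), on(e)}  (13 atoms)
F2 = F1 ∪ {near(a,d), near(d,a), near(e,a), near(e,d)}  (17 atoms)
goal ⊆ F2  ⇒  h_max = 2

2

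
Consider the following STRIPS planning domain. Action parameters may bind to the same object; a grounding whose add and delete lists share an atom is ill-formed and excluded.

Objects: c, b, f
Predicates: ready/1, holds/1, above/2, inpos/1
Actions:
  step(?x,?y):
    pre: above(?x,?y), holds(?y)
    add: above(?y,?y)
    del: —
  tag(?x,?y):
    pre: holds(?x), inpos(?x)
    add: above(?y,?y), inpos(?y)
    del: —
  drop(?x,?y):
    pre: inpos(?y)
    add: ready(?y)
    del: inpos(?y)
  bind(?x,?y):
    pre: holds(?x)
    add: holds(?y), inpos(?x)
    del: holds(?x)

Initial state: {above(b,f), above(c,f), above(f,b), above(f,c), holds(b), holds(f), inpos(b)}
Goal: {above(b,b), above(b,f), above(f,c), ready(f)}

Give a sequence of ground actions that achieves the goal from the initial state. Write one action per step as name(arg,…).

1. step(f,b)  →  {above(b,b), above(b,f), above(c,f), above(f,b), above(f,c), holds(b), holds(f), inpos(b)}
2. tag(b,f)  →  {above(b,b), above(b,f), above(c,f), above(f,b), above(f,c), above(f,f), holds(b), holds(f), inpos(b), inpos(f)}
3. drop(c,f)  →  {above(b,b), above(b,f), above(c,f), above(f,b), above(f,c), above(f,f), holds(b), holds(f), inpos(b), ready(f)}

step(f,b); tag(b,f); drop(c,f)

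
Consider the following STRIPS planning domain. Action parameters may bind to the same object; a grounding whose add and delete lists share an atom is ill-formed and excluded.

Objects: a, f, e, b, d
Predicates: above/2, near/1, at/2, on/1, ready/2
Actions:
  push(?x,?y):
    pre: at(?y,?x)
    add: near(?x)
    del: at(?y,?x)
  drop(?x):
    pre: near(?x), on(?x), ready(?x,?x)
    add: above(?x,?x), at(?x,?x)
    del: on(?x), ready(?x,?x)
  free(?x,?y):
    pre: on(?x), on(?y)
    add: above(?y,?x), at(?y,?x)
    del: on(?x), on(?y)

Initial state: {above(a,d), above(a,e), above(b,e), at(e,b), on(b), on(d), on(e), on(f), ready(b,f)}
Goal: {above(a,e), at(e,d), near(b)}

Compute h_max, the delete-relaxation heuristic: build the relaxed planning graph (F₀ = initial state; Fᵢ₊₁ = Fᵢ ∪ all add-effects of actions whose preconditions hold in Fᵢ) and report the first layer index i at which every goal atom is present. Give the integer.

F0 = init (9 atoms)
F1 = F0 ∪ {above(b,b), above(b,d), above(b,f), above(d,b), above(d,d), above(d,e), above(d,f), above(e,b), above(e,d), above(e,e), above(e,f), above(f,b), above(f,d), above(f,e), above(f,f), at(b,b), at(b,d), at(b,e), at(b,f), at(d,b), at(d,d), at(d,e), at(d,f), at(e,d), at(e,e), at(e,f), at(f,b), at(f,d), at(f,e), at(f,f), near(b)}  (40 atoms)
goal ⊆ F1  ⇒  h_max = 1

1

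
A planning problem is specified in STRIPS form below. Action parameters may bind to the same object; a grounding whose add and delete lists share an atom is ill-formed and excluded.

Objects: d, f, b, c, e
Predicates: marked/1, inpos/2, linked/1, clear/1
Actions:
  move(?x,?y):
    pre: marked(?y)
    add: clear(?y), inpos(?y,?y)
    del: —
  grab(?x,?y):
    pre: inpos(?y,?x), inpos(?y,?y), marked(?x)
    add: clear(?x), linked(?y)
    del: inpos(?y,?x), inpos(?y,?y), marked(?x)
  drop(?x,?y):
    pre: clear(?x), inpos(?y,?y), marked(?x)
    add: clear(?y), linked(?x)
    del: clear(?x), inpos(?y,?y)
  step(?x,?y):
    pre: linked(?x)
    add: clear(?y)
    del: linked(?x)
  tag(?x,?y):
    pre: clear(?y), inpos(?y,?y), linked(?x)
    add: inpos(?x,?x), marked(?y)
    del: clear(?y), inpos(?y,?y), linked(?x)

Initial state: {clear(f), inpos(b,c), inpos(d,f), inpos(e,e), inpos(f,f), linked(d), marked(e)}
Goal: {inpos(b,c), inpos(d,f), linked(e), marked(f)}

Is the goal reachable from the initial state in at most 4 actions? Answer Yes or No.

Yes

1. grab(e,e)  →  {clear(e), clear(f), inpos(b,c), inpos(d,f), inpos(f,f), linked(d), linked(e)}
2. tag(d,f)  →  {clear(e), inpos(b,c), inpos(d,d), inpos(d,f), linked(e), marked(f)}
optimal plan length = 2; 2 ≤ 4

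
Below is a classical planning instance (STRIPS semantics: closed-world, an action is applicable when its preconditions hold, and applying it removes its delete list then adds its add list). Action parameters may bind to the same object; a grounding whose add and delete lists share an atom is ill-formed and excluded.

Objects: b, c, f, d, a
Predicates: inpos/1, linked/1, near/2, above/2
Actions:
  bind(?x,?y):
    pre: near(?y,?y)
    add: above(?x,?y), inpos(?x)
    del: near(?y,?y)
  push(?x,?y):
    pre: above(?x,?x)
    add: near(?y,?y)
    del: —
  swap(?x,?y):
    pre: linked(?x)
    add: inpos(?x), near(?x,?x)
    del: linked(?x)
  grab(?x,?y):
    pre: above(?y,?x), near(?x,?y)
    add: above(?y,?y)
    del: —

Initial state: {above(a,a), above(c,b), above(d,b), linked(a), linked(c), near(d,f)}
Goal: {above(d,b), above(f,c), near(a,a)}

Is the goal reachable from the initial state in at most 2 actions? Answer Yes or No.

No

1. push(a,c)  →  {above(a,a), above(c,b), above(d,b), linked(a), linked(c), near(c,c), near(d,f)}
2. bind(f,c)  →  {above(a,a), above(c,b), above(d,b), above(f,c), inpos(f), linked(a), linked(c), near(d,f)}
3. push(a,a)  →  {above(a,a), above(c,b), above(d,b), above(f,c), inpos(f), linked(a), linked(c), near(a,a), near(d,f)}
optimal plan length = 3; 3 > 2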